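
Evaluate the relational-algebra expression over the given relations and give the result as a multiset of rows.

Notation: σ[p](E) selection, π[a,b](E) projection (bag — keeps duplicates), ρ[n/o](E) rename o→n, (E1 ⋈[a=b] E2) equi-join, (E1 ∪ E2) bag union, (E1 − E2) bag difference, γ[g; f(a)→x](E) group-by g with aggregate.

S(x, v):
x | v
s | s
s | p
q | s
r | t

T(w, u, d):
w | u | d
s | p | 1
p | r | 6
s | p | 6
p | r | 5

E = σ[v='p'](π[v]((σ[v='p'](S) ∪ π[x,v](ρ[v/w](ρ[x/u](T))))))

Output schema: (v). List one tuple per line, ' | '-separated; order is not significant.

Subexpression sizes:
  S → 4
  σ[v='p'](S) → 1
  T → 4
  ρ[x/u](T) → 4
  ρ[v/w](ρ[x/u](T)) → 4
  π[x,v](ρ[v/w](ρ[x/u](T))) → 4
  (σ[v='p'](S) ∪ π[x,v](ρ[v/w](ρ[x/u](T)))) → 5
  π[v]((σ[v='p'](S) ∪ π[x,v](ρ[v/w](ρ[x/u](T))))) → 5
  σ[v='p'](π[v]((σ[v='p'](S) ∪ π[x,v](ρ[v/w](ρ[x/u](T)))))) → 3

== RESULT ==
v
p
p
p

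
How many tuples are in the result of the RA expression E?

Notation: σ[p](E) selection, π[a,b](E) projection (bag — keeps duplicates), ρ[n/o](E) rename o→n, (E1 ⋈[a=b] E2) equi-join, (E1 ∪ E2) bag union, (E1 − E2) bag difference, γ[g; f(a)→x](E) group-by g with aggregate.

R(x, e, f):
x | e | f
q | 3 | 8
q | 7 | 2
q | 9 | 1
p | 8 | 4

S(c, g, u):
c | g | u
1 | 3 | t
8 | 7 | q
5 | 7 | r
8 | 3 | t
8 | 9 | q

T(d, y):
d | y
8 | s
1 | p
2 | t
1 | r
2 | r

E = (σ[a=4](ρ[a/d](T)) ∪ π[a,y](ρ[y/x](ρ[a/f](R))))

Stepwise |·|:
  T → 5
  ρ[a/d](T) → 5
  σ[a=4](ρ[a/d](T)) → 0
  R → 4
  ρ[a/f](R) → 4
  ρ[y/x](ρ[a/f](R)) → 4
  π[a,y](ρ[y/x](ρ[a/f](R))) → 4
  (σ[a=4](ρ[a/d](T)) ∪ π[a,y](ρ[y/x](ρ[a/f](R)))) → 4

|E| = 4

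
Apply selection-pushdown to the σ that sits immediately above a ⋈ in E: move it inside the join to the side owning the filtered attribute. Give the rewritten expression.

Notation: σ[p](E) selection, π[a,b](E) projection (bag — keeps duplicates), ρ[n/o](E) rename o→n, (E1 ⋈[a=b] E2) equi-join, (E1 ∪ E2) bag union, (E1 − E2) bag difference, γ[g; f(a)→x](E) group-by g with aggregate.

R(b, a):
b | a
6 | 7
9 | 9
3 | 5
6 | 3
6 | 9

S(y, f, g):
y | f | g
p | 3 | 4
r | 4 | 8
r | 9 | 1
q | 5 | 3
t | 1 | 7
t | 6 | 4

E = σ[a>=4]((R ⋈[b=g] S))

σ filters on a, owned by the left side.
E' = (σ[a>=4](R) ⋈[b=g] S)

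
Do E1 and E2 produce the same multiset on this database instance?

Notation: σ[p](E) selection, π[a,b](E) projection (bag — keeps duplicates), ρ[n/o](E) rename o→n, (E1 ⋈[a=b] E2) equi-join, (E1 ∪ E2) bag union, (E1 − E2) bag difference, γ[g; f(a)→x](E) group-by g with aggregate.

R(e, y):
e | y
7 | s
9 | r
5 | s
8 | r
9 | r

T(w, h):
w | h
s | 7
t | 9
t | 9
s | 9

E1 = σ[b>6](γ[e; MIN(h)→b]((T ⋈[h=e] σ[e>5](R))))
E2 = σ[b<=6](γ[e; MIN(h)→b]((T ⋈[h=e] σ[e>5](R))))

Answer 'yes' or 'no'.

E1 row counts bottom-up:
  T → 4
  R → 5
  σ[e>5](R) → 4
  (T ⋈[h=e] σ[e>5](R)) → 7
  γ[e; MIN(h)→b]((T ⋈[h=e] σ[e>5](R))) → 2
  σ[b>6](γ[e; MIN(h)→b]((T ⋈[h=e] σ[e>5](R)))) → 2
E2 row counts bottom-up:
  T → 4
  R → 5
  σ[e>5](R) → 4
  (T ⋈[h=e] σ[e>5](R)) → 7
  γ[e; MIN(h)→b]((T ⋈[h=e] σ[e>5](R))) → 2
  σ[b<=6](γ[e; MIN(h)→b]((T ⋈[h=e] σ[e>5](R)))) → 0

E1 result:
e | b
7 | 7
9 | 9
E2 result:
e | b
(0 rows)
Witness: (7, 7) appears 1× in E1 but 0× in E2.

no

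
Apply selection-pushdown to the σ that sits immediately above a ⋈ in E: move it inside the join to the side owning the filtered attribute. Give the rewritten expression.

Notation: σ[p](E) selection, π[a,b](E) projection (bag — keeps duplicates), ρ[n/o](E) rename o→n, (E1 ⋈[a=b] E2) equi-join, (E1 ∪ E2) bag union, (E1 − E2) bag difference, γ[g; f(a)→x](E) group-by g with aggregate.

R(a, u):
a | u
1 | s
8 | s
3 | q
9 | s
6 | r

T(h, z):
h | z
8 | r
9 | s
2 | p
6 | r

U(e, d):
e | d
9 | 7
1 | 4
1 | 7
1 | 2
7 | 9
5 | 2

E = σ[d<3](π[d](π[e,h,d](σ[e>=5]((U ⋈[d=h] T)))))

σ filters on e, owned by the left side.
E' = σ[d<3](π[d](π[e,h,d]((σ[e>=5](U) ⋈[d=h] T))))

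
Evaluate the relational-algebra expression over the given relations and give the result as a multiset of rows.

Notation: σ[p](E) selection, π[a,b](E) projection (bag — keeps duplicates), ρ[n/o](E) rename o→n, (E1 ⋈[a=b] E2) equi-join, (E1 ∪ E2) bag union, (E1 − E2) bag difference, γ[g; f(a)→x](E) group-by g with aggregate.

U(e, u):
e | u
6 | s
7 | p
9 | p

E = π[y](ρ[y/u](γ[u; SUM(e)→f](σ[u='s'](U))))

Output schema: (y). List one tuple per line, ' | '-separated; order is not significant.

Per-node cardinality:
  U → 3
  σ[u='s'](U) → 1
  γ[u; SUM(e)→f](σ[u='s'](U)) → 1
  ρ[y/u](γ[u; SUM(e)→f](σ[u='s'](U))) → 1
  π[y](ρ[y/u](γ[u; SUM(e)→f](σ[u='s'](U)))) → 1

== RESULT ==
y
s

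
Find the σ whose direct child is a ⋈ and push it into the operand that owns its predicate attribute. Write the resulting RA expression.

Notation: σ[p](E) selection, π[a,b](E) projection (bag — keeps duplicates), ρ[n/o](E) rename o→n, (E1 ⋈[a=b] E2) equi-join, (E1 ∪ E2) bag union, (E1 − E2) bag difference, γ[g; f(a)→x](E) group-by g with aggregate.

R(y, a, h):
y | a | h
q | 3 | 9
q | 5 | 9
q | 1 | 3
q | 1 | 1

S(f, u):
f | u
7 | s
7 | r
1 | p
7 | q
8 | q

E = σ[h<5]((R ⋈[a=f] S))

σ filters on h, owned by the left side.
E' = (σ[h<5](R) ⋈[a=f] S)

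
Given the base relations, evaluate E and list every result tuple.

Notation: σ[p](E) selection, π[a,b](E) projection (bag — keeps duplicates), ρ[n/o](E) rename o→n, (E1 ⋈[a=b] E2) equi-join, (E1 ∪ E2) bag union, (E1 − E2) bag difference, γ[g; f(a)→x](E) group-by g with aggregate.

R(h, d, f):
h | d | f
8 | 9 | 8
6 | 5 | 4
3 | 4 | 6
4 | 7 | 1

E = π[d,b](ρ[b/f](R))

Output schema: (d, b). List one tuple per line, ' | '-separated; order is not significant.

Per-node cardinality:
  R → 4
  ρ[b/f](R) → 4
  π[d,b](ρ[b/f](R)) → 4

== RESULT ==
d | b
4 | 6
5 | 4
7 | 1
9 | 8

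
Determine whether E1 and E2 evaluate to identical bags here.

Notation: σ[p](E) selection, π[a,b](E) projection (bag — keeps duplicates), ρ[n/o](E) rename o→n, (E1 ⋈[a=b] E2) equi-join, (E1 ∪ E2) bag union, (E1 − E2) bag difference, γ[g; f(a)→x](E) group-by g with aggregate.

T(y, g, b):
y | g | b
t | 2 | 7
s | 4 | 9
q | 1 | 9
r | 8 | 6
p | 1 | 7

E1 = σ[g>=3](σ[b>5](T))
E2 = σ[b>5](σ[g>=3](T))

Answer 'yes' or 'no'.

E1 per-node cardinality:
  T → 5
  σ[b>5](T) → 5
  σ[g>=3](σ[b>5](T)) → 2
E2 per-node cardinality:
  T → 5
  σ[g>=3](T) → 2
  σ[b>5](σ[g>=3](T)) → 2

E1 and E2 produce the same multiset:
y | g | b
r | 8 | 6
s | 4 | 9

yes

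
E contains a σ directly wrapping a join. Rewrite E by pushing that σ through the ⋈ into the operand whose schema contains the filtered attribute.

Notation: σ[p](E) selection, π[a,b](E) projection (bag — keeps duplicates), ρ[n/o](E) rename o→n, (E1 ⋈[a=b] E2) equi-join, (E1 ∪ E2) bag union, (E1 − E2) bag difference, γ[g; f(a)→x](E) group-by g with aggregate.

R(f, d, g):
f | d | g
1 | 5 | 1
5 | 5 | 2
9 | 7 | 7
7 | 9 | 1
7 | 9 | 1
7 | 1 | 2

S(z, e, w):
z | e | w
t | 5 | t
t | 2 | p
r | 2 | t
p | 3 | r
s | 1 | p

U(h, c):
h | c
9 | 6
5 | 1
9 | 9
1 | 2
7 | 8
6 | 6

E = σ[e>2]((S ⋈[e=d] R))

σ filters on e, owned by the left side.
E' = (σ[e>2](S) ⋈[e=d] R)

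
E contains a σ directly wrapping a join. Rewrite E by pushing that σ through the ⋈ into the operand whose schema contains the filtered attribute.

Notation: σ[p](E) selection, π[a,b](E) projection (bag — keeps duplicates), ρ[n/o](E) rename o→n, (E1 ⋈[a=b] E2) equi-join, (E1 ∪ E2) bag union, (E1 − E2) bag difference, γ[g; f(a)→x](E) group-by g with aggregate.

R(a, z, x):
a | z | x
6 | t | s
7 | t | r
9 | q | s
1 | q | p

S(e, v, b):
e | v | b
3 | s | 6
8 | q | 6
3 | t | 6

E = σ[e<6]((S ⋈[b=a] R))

σ filters on e, owned by the left side.
E' = (σ[e<6](S) ⋈[b=a] R)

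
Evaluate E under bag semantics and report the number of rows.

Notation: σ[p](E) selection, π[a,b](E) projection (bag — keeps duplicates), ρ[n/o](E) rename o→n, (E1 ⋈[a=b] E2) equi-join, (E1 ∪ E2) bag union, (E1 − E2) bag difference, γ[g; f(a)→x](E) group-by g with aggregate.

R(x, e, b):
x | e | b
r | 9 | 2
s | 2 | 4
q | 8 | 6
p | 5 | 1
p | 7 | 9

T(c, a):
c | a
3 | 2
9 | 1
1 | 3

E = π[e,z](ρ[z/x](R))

Stepwise |·|:
  R → 5
  ρ[z/x](R) → 5
  π[e,z](ρ[z/x](R)) → 5

|E| = 5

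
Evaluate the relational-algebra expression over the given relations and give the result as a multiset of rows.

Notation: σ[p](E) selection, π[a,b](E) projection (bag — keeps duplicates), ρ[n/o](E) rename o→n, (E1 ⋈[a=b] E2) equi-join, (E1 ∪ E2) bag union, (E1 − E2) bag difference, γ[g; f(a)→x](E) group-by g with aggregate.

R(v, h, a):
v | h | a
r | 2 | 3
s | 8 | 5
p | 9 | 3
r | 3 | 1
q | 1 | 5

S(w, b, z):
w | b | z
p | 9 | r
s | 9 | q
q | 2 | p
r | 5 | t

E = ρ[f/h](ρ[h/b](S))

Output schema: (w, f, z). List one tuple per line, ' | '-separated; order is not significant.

Subexpression sizes:
  S → 4
  ρ[h/b](S) → 4
  ρ[f/h](ρ[h/b](S)) → 4

== RESULT ==
w | f | z
p | 9 | r
q | 2 | p
r | 5 | t
s | 9 | q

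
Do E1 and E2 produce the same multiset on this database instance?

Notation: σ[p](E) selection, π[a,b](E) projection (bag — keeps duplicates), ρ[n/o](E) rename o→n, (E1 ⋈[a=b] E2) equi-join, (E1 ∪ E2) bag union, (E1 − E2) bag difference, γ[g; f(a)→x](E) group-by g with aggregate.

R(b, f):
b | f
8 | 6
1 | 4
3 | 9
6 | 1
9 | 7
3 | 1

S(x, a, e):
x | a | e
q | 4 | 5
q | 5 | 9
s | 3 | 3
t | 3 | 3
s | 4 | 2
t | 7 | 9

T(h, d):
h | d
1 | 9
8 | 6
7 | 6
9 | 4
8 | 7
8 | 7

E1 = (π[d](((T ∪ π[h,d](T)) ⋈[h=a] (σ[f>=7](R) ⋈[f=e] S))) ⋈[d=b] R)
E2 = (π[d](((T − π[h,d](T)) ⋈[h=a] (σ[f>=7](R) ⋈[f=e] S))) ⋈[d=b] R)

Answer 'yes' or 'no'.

E1 per-node cardinality:
  T → 6
  T → 6
  π[h,d](T) → 6
  (T ∪ π[h,d](T)) → 12
  R → 6
  σ[f>=7](R) → 2
  S → 6
  (σ[f>=7](R) ⋈[f=e] S) → 2
  ((T ∪ π[h,d](T)) ⋈[h=a] (σ[f>=7](R) ⋈[f=e] S)) → 2
  π[d](((T ∪ π[h,d](T)) ⋈[h=a] (σ[f>=7](R) ⋈[f=e] S))) → 2
  R → 6
  (π[d](((T ∪ π[h,d](T)) ⋈[h=a] (σ[f>=7](R) ⋈[f=e] S))) ⋈[d=b] R) → 2
E2 per-node cardinality:
  T → 6
  T → 6
  π[h,d](T) → 6
  (T − π[h,d](T)) → 0
  R → 6
  σ[f>=7](R) → 2
  S → 6
  (σ[f>=7](R) ⋈[f=e] S) → 2
  ((T − π[h,d](T)) ⋈[h=a] (σ[f>=7](R) ⋈[f=e] S)) → 0
  π[d](((T − π[h,d](T)) ⋈[h=a] (σ[f>=7](R) ⋈[f=e] S))) → 0
  R → 6
  (π[d](((T − π[h,d](T)) ⋈[h=a] (σ[f>=7](R) ⋈[f=e] S))) ⋈[d=b] R) → 0

E1 result:
d | b | f
6 | 6 | 1
6 | 6 | 1
E2 result:
d | b | f
(0 rows)
Witness: (6, 6, 1) appears 2× in E1 but 0× in E2.

no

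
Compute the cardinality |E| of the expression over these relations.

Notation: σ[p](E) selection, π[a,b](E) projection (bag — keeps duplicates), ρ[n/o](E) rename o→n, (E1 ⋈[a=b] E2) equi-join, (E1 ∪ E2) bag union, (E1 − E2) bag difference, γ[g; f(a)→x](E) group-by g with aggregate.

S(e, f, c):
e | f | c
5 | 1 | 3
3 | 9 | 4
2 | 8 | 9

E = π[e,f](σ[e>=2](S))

Stepwise |·|:
  S → 3
  σ[e>=2](S) → 3
  π[e,f](σ[e>=2](S)) → 3

|E| = 3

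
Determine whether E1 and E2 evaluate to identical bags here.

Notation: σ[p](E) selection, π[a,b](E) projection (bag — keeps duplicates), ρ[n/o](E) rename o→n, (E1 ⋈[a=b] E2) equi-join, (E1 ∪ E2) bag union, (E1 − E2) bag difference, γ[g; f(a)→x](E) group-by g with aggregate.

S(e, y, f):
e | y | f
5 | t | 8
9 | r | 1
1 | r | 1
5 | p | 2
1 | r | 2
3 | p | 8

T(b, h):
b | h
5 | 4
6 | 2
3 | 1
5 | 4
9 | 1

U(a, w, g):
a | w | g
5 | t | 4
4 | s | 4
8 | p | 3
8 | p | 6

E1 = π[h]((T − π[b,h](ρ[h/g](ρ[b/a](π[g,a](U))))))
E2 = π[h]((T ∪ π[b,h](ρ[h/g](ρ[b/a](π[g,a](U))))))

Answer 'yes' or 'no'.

E1 per-node cardinality:
  T → 5
  U → 4
  π[g,a](U) → 4
  ρ[b/a](π[g,a](U)) → 4
  ρ[h/g](ρ[b/a](π[g,a](U))) → 4
  π[b,h](ρ[h/g](ρ[b/a](π[g,a](U)))) → 4
  (T − π[b,h](ρ[h/g](ρ[b/a](π[g,a](U))))) → 4
  π[h]((T − π[b,h](ρ[h/g](ρ[b/a](π[g,a](U)))))) → 4
E2 per-node cardinality:
  T → 5
  U → 4
  π[g,a](U) → 4
  ρ[b/a](π[g,a](U)) → 4
  ρ[h/g](ρ[b/a](π[g,a](U))) → 4
  π[b,h](ρ[h/g](ρ[b/a](π[g,a](U)))) → 4
  (T ∪ π[b,h](ρ[h/g](ρ[b/a](π[g,a](U))))) → 9
  π[h]((T ∪ π[b,h](ρ[h/g](ρ[b/a](π[g,a](U)))))) → 9

E1 result:
h
1
1
2
4
E2 result:
h
1
1
2
3
4
4
4
4
6
Witness: (6,) appears 0× in E1 but 1× in E2.

no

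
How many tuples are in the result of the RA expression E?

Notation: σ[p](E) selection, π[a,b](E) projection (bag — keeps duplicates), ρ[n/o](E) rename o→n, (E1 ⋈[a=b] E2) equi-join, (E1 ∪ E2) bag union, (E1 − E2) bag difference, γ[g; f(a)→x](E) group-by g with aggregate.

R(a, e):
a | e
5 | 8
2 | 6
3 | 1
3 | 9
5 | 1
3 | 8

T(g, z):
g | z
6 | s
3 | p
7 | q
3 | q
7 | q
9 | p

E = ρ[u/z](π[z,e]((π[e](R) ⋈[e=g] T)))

Stepwise |·|:
  R → 6
  π[e](R) → 6
  T → 6
  (π[e](R) ⋈[e=g] T) → 2
  π[z,e]((π[e](R) ⋈[e=g] T)) → 2
  ρ[u/z](π[z,e]((π[e](R) ⋈[e=g] T))) → 2

|E| = 2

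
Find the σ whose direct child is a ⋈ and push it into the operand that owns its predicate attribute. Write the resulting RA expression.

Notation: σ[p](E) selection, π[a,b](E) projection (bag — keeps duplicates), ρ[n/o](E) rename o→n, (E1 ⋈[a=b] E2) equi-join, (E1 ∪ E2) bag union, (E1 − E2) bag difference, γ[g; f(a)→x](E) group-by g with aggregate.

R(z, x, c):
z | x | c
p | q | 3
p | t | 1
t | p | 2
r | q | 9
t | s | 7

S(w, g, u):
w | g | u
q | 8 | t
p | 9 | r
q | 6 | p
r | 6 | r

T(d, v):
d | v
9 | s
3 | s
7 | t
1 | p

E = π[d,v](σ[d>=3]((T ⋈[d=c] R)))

σ filters on d, owned by the left side.
E' = π[d,v]((σ[d>=3](T) ⋈[d=c] R))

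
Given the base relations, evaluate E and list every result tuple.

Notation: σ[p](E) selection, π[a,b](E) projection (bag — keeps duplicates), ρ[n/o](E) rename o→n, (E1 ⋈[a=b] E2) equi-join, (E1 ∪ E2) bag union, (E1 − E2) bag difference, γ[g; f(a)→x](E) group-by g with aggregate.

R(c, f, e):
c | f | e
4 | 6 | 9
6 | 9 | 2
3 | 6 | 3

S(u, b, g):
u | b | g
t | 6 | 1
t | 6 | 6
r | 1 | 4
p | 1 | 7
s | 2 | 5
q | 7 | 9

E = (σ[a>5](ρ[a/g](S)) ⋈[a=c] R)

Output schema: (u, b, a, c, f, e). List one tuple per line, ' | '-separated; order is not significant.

Per-node cardinality:
  S → 6
  ρ[a/g](S) → 6
  σ[a>5](ρ[a/g](S)) → 3
  R → 3
  (σ[a>5](ρ[a/g](S)) ⋈[a=c] R) → 1

== RESULT ==
u | b | a | c | f | e
t | 6 | 6 | 6 | 9 | 2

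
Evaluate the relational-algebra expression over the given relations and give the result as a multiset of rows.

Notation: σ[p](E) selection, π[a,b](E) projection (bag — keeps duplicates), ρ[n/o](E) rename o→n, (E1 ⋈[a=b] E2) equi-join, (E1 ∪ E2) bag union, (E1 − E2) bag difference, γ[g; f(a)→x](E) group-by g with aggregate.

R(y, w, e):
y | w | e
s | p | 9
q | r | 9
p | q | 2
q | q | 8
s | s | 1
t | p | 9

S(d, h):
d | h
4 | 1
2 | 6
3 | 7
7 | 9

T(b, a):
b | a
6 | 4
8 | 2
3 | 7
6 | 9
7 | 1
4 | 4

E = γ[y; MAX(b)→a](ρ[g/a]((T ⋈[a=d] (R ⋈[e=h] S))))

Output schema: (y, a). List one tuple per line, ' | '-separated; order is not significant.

Row counts bottom-up:
  T → 6
  R → 6
  S → 4
  (R ⋈[e=h] S) → 4
  (T ⋈[a=d] (R ⋈[e=h] S)) → 5
  ρ[g/a]((T ⋈[a=d] (R ⋈[e=h] S))) → 5
  γ[y; MAX(b)→a](ρ[g/a]((T ⋈[a=d] (R ⋈[e=h] S)))) → 3

== RESULT ==
y | a
q | 3
s | 6
t | 3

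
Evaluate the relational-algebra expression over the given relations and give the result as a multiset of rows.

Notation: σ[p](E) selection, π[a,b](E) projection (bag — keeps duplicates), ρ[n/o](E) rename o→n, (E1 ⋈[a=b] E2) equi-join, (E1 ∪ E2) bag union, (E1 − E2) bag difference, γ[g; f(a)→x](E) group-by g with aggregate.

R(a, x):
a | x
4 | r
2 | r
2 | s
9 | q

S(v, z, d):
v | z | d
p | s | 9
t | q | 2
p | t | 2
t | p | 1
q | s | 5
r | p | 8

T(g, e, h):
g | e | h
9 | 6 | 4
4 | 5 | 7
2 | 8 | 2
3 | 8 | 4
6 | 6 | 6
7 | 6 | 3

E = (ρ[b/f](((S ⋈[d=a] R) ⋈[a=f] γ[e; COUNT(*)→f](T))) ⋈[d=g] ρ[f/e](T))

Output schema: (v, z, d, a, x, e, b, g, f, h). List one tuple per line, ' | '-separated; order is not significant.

Subexpression sizes:
  S → 6
  R → 4
  (S ⋈[d=a] R) → 5
  T → 6
  γ[e; COUNT(*)→f](T) → 3
  ((S ⋈[d=a] R) ⋈[a=f] γ[e; COUNT(*)→f](T)) → 4
  ρ[b/f](((S ⋈[d=a] R) ⋈[a=f] γ[e; COUNT(*)→f](T))) → 4
  T → 6
  ρ[f/e](T) → 6
  (ρ[b/f](((S ⋈[d=a] R) ⋈[a=f] γ[e; COUNT(*)→f](T))) ⋈[d=g] ρ[f/e](T)) → 4

== RESULT ==
v | z | d | a | x | e | b | g | f | h
p | t | 2 | 2 | r | 8 | 2 | 2 | 8 | 2
p | t | 2 | 2 | s | 8 | 2 | 2 | 8 | 2
t | q | 2 | 2 | r | 8 | 2 | 2 | 8 | 2
t | q | 2 | 2 | s | 8 | 2 | 2 | 8 | 2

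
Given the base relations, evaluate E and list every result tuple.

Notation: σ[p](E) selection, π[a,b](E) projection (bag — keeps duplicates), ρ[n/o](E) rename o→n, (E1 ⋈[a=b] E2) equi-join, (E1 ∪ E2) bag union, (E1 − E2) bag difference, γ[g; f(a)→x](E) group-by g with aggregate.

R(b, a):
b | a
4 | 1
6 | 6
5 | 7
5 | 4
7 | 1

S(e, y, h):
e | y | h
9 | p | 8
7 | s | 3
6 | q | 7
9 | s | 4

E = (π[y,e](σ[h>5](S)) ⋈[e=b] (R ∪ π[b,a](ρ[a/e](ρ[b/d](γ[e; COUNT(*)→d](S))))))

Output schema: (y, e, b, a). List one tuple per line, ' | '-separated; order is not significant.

Row counts bottom-up:
  S → 4
  σ[h>5](S) → 2
  π[y,e](σ[h>5](S)) → 2
  R → 5
  S → 4
  γ[e; COUNT(*)→d](S) → 3
  ρ[b/d](γ[e; COUNT(*)→d](S)) → 3
  ρ[a/e](ρ[b/d](γ[e; COUNT(*)→d](S))) → 3
  π[b,a](ρ[a/e](ρ[b/d](γ[e; COUNT(*)→d](S)))) → 3
  (R ∪ π[b,a](ρ[a/e](ρ[b/d](γ[e; COUNT(*)→d](S))))) → 8
  (π[y,e](σ[h>5](S)) ⋈[e=b] (R ∪ π[b,a](ρ[a/e](ρ[b/d](γ[e; COUNT(*)→d](S)))))) → 1

== RESULT ==
y | e | b | a
q | 6 | 6 | 6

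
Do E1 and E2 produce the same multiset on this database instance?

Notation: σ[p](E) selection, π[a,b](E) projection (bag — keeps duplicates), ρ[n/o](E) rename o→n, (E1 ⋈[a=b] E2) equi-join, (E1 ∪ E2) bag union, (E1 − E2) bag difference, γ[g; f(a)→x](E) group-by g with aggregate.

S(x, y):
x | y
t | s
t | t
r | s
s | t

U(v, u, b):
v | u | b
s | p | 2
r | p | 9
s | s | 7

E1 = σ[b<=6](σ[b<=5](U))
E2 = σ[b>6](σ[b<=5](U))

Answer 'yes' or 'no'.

E1 stepwise |·|:
  U → 3
  σ[b<=5](U) → 1
  σ[b<=6](σ[b<=5](U)) → 1
E2 stepwise |·|:
  U → 3
  σ[b<=5](U) → 1
  σ[b>6](σ[b<=5](U)) → 0

E1 result:
v | u | b
s | p | 2
E2 result:
v | u | b
(0 rows)
Witness: ('s', 'p', 2) appears 1× in E1 but 0× in E2.

no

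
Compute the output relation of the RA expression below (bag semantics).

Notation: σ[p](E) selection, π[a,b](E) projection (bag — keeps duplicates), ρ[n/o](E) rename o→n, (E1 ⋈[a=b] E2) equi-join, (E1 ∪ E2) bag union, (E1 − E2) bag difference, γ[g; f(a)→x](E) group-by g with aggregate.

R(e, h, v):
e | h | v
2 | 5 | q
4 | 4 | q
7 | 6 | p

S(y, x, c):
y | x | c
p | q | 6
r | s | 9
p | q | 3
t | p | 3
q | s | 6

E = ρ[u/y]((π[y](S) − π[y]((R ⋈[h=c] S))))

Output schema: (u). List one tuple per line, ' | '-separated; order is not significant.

Row counts bottom-up:
  S → 5
  π[y](S) → 5
  R → 3
  S → 5
  (R ⋈[h=c] S) → 2
  π[y]((R ⋈[h=c] S)) → 2
  (π[y](S) − π[y]((R ⋈[h=c] S))) → 3
  ρ[u/y]((π[y](S) − π[y]((R ⋈[h=c] S)))) → 3

== RESULT ==
u
p
r
t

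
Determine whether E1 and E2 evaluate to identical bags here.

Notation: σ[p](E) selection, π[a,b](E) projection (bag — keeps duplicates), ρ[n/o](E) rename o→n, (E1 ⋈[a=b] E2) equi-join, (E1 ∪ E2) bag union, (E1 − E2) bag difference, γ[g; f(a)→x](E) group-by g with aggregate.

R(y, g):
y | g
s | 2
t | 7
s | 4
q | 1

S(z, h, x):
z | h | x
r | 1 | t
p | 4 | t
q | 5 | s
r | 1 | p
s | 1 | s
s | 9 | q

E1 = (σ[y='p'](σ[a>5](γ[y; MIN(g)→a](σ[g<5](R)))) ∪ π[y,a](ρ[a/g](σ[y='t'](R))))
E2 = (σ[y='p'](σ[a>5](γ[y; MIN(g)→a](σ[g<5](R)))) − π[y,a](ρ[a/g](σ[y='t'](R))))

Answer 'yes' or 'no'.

E1 stepwise |·|:
  R → 4
  σ[g<5](R) → 3
  γ[y; MIN(g)→a](σ[g<5](R)) → 2
  σ[a>5](γ[y; MIN(g)→a](σ[g<5](R))) → 0
  σ[y='p'](σ[a>5](γ[y; MIN(g)→a](σ[g<5](R)))) → 0
  R → 4
  σ[y='t'](R) → 1
  ρ[a/g](σ[y='t'](R)) → 1
  π[y,a](ρ[a/g](σ[y='t'](R))) → 1
  (σ[y='p'](σ[a>5](γ[y; MIN(g)→a](σ[g<5](R)))) ∪ π[y,a](ρ[a/g](σ[y='t'](R)))) → 1
E2 stepwise |·|:
  R → 4
  σ[g<5](R) → 3
  γ[y; MIN(g)→a](σ[g<5](R)) → 2
  σ[a>5](γ[y; MIN(g)→a](σ[g<5](R))) → 0
  σ[y='p'](σ[a>5](γ[y; MIN(g)→a](σ[g<5](R)))) → 0
  R → 4
  σ[y='t'](R) → 1
  ρ[a/g](σ[y='t'](R)) → 1
  π[y,a](ρ[a/g](σ[y='t'](R))) → 1
  (σ[y='p'](σ[a>5](γ[y; MIN(g)→a](σ[g<5](R)))) − π[y,a](ρ[a/g](σ[y='t'](R)))) → 0

E1 result:
y | a
t | 7
E2 result:
y | a
(0 rows)
Witness: ('t', 7) appears 1× in E1 but 0× in E2.

no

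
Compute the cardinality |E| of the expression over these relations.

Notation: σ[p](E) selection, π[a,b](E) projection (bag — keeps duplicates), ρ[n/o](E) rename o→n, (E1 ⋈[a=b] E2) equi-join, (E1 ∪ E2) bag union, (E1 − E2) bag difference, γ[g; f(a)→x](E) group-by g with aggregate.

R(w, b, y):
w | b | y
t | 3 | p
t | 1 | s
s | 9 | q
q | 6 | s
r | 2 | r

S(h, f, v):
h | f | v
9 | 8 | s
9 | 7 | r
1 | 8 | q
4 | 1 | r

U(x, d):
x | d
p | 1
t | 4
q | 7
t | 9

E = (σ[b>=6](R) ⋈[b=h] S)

Stepwise |·|:
  R → 5
  σ[b>=6](R) → 2
  S → 4
  (σ[b>=6](R) ⋈[b=h] S) → 2

|E| = 2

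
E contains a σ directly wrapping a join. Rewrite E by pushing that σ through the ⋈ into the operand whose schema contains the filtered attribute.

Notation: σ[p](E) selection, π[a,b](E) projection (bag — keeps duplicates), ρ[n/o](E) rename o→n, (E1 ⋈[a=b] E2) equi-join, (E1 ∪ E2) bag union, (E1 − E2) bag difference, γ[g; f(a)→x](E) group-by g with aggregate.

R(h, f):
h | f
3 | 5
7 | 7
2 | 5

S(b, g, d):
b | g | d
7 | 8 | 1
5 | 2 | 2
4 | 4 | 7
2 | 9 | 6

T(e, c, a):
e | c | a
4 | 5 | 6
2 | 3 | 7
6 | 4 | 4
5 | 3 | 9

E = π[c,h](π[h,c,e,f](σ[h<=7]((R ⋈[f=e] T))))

σ filters on h, owned by the left side.
E' = π[c,h](π[h,c,e,f]((σ[h<=7](R) ⋈[f=e] T)))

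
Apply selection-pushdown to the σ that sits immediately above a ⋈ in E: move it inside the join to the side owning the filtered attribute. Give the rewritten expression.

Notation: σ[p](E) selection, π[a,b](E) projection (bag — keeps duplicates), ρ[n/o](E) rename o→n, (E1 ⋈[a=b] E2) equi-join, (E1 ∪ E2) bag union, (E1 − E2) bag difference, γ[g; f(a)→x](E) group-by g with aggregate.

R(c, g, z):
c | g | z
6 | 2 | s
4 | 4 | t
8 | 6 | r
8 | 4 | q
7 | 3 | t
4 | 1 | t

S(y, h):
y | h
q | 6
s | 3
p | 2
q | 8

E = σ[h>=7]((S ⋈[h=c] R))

σ filters on h, owned by the left side.
E' = (σ[h>=7](S) ⋈[h=c] R)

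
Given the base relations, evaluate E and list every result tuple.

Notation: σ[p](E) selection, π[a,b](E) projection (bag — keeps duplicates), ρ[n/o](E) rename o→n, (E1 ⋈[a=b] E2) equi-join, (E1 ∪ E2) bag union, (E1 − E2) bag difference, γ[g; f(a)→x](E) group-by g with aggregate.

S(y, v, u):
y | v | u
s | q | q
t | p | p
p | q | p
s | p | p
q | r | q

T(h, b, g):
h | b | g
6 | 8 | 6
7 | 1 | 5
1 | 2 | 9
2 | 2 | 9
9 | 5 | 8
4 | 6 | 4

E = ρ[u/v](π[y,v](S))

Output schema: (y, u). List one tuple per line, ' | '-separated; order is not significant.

Stepwise |·|:
  S → 5
  π[y,v](S) → 5
  ρ[u/v](π[y,v](S)) → 5

== RESULT ==
y | u
p | q
q | r
s | p
s | q
t | p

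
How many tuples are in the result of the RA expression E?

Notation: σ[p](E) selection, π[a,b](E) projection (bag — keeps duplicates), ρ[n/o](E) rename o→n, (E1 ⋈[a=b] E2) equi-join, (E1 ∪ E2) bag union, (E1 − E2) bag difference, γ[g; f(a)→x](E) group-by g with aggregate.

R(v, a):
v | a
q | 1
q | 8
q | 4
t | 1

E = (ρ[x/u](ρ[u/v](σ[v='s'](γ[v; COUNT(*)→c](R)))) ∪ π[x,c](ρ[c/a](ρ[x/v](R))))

Per-node cardinality:
  R → 4
  γ[v; COUNT(*)→c](R) → 2
  σ[v='s'](γ[v; COUNT(*)→c](R)) → 0
  ρ[u/v](σ[v='s'](γ[v; COUNT(*)→c](R))) → 0
  ρ[x/u](ρ[u/v](σ[v='s'](γ[v; COUNT(*)→c](R)))) → 0
  R → 4
  ρ[x/v](R) → 4
  ρ[c/a](ρ[x/v](R)) → 4
  π[x,c](ρ[c/a](ρ[x/v](R))) → 4
  (ρ[x/u](ρ[u/v](σ[v='s'](γ[v; COUNT(*)→c](R)))) ∪ π[x,c](ρ[c/a](ρ[x/v](R)))) → 4

|E| = 4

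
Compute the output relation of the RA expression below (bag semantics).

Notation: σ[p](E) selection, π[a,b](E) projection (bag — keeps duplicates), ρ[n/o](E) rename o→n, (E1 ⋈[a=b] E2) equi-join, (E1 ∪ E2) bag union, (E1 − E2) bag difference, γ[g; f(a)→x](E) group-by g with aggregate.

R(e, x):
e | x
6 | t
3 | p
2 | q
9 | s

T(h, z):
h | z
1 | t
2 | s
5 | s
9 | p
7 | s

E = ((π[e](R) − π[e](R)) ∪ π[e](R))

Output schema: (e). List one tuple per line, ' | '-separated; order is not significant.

Per-node cardinality:
  R → 4
  π[e](R) → 4
  R → 4
  π[e](R) → 4
  (π[e](R) − π[e](R)) → 0
  R → 4
  π[e](R) → 4
  ((π[e](R) − π[e](R)) ∪ π[e](R)) → 4

== RESULT ==
e
2
3
6
9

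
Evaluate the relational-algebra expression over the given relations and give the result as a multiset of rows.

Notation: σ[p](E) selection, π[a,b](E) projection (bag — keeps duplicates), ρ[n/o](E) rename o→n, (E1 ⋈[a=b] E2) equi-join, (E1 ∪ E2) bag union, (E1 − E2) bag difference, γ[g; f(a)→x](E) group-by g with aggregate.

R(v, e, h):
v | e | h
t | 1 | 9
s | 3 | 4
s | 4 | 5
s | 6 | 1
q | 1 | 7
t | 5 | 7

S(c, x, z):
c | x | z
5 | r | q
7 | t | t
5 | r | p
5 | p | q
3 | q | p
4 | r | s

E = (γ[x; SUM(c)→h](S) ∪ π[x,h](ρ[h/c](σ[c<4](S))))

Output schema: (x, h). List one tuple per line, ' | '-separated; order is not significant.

Stepwise |·|:
  S → 6
  γ[x; SUM(c)→h](S) → 4
  S → 6
  σ[c<4](S) → 1
  ρ[h/c](σ[c<4](S)) → 1
  π[x,h](ρ[h/c](σ[c<4](S))) → 1
  (γ[x; SUM(c)→h](S) ∪ π[x,h](ρ[h/c](σ[c<4](S)))) → 5

== RESULT ==
x | h
p | 5
q | 3
q | 3
r | 14
t | 7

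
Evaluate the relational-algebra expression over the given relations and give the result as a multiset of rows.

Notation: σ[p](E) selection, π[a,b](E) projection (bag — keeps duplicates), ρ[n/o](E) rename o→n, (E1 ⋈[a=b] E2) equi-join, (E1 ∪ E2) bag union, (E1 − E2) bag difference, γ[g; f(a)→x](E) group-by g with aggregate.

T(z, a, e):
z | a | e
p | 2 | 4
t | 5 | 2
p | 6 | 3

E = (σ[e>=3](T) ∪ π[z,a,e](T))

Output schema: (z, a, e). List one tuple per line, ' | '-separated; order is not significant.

Subexpression sizes:
  T → 3
  σ[e>=3](T) → 2
  T → 3
  π[z,a,e](T) → 3
  (σ[e>=3](T) ∪ π[z,a,e](T)) → 5

== RESULT ==
z | a | e
p | 2 | 4
p | 2 | 4
p | 6 | 3
p | 6 | 3
t | 5 | 2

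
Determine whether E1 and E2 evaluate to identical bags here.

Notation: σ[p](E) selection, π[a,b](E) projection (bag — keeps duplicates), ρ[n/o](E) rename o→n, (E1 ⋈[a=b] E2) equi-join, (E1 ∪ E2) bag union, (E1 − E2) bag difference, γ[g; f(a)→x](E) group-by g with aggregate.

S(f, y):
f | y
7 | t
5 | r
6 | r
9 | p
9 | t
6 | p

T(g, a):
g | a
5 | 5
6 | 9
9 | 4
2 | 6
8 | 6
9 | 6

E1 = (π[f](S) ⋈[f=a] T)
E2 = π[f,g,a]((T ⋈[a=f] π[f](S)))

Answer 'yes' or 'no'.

E1 row counts bottom-up:
  S → 6
  π[f](S) → 6
  T → 6
  (π[f](S) ⋈[f=a] T) → 9
E2 row counts bottom-up:
  T → 6
  S → 6
  π[f](S) → 6
  (T ⋈[a=f] π[f](S)) → 9
  π[f,g,a]((T ⋈[a=f] π[f](S))) → 9

E1 and E2 produce the same multiset:
f | g | a
5 | 5 | 5
6 | 2 | 6
6 | 2 | 6
6 | 8 | 6
6 | 8 | 6
6 | 9 | 6
6 | 9 | 6
9 | 6 | 9
9 | 6 | 9

yes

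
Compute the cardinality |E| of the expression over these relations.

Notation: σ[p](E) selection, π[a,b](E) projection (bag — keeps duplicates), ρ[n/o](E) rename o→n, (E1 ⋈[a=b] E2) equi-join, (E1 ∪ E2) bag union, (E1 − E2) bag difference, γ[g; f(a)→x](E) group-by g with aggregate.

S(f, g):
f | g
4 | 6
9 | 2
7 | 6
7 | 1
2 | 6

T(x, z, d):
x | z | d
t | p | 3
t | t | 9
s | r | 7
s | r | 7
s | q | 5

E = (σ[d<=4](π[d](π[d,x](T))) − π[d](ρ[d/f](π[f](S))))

Subexpression sizes:
  T → 5
  π[d,x](T) → 5
  π[d](π[d,x](T)) → 5
  σ[d<=4](π[d](π[d,x](T))) → 1
  S → 5
  π[f](S) → 5
  ρ[d/f](π[f](S)) → 5
  π[d](ρ[d/f](π[f](S))) → 5
  (σ[d<=4](π[d](π[d,x](T))) − π[d](ρ[d/f](π[f](S)))) → 1

|E| = 1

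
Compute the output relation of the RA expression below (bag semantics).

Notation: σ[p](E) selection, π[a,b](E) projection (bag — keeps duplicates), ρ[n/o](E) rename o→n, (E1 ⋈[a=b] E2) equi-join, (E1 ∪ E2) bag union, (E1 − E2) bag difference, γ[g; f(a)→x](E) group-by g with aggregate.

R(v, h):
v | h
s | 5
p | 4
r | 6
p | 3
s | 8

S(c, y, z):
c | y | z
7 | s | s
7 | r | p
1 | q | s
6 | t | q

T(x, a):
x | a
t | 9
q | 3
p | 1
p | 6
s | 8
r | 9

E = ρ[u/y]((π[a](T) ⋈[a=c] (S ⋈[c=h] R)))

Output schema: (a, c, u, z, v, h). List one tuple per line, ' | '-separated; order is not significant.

Per-node cardinality:
  T → 6
  π[a](T) → 6
  S → 4
  R → 5
  (S ⋈[c=h] R) → 1
  (π[a](T) ⋈[a=c] (S ⋈[c=h] R)) → 1
  ρ[u/y]((π[a](T) ⋈[a=c] (S ⋈[c=h] R))) → 1

== RESULT ==
a | c | u | z | v | h
6 | 6 | t | q | r | 6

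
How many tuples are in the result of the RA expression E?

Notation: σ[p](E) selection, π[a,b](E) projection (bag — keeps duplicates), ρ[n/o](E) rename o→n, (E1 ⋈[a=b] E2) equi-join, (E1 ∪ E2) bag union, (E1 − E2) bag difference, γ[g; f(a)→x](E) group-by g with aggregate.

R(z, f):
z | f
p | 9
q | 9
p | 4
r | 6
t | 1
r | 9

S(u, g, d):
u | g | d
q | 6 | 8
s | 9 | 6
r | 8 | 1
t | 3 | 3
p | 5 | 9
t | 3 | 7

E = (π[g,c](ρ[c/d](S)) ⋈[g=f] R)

Row counts bottom-up:
  S → 6
  ρ[c/d](S) → 6
  π[g,c](ρ[c/d](S)) → 6
  R → 6
  (π[g,c](ρ[c/d](S)) ⋈[g=f] R) → 4

|E| = 4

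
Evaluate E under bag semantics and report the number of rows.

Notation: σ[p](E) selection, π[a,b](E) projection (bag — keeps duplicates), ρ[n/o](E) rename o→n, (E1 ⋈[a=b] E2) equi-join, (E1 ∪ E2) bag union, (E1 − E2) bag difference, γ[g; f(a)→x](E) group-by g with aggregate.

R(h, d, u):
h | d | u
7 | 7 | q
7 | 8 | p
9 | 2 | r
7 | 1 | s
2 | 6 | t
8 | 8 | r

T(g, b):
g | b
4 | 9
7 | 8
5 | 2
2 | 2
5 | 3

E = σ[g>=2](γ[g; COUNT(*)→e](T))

Row counts bottom-up:
  T → 5
  γ[g; COUNT(*)→e](T) → 4
  σ[g>=2](γ[g; COUNT(*)→e](T)) → 4

|E| = 4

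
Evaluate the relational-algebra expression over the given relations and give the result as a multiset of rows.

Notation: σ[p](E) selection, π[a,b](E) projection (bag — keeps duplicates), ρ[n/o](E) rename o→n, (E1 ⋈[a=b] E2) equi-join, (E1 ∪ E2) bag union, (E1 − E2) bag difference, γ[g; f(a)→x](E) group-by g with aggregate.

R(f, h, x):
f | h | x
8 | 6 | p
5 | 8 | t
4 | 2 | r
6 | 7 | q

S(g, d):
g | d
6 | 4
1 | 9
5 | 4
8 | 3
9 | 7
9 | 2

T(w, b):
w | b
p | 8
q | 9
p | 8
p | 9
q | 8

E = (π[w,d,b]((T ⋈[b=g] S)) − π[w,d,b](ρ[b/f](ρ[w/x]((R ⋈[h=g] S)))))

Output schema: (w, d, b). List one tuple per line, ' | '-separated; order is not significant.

Per-node cardinality:
  T → 5
  S → 6
  (T ⋈[b=g] S) → 7
  π[w,d,b]((T ⋈[b=g] S)) → 7
  R → 4
  S → 6
  (R ⋈[h=g] S) → 2
  ρ[w/x]((R ⋈[h=g] S)) → 2
  ρ[b/f](ρ[w/x]((R ⋈[h=g] S))) → 2
  π[w,d,b](ρ[b/f](ρ[w/x]((R ⋈[h=g] S)))) → 2
  (π[w,d,b]((T ⋈[b=g] S)) − π[w,d,b](ρ[b/f](ρ[w/x]((R ⋈[h=g] S))))) → 7

== RESULT ==
w | d | b
p | 2 | 9
p | 3 | 8
p | 3 | 8
p | 7 | 9
q | 2 | 9
q | 3 | 8
q | 7 | 9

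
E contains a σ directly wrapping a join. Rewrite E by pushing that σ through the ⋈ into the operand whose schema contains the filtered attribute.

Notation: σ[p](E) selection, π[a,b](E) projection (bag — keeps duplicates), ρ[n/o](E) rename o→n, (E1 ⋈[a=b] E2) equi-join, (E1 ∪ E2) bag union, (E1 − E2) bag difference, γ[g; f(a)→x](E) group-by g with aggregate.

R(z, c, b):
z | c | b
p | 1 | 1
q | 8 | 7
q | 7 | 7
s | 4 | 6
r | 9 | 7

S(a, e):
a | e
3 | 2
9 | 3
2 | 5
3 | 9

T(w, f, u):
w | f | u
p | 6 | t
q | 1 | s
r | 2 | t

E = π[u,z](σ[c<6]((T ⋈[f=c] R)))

σ filters on c, owned by the right side.
E' = π[u,z]((T ⋈[f=c] σ[c<6](R)))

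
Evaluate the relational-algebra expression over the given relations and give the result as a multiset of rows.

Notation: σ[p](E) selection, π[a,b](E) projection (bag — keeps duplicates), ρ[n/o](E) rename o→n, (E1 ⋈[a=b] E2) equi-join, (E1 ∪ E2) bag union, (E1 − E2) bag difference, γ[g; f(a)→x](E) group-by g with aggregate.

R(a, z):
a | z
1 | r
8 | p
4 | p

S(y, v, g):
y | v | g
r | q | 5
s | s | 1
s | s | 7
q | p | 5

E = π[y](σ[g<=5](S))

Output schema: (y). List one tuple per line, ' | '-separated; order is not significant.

Row counts bottom-up:
  S → 4
  σ[g<=5](S) → 3
  π[y](σ[g<=5](S)) → 3

== RESULT ==
y
q
r
s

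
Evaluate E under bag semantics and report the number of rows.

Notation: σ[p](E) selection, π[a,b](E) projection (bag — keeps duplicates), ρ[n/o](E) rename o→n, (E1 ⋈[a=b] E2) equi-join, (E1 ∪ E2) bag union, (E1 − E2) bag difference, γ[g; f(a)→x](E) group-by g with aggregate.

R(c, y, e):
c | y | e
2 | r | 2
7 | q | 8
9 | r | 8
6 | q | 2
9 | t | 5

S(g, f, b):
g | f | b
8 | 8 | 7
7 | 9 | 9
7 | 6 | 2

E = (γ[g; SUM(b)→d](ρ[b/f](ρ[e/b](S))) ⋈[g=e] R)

Stepwise |·|:
  S → 3
  ρ[e/b](S) → 3
  ρ[b/f](ρ[e/b](S)) → 3
  γ[g; SUM(b)→d](ρ[b/f](ρ[e/b](S))) → 2
  R → 5
  (γ[g; SUM(b)→d](ρ[b/f](ρ[e/b](S))) ⋈[g=e] R) → 2

|E| = 2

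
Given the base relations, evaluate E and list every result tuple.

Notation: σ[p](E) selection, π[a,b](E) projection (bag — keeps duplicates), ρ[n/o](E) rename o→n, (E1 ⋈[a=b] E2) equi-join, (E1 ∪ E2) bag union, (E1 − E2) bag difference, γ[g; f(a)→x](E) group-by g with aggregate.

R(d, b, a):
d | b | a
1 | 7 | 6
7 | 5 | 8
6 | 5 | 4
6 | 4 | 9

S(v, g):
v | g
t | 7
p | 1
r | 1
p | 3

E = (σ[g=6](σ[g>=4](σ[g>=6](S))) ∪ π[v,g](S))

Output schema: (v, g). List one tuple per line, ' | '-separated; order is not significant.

Subexpression sizes:
  S → 4
  σ[g>=6](S) → 1
  σ[g>=4](σ[g>=6](S)) → 1
  σ[g=6](σ[g>=4](σ[g>=6](S))) → 0
  S → 4
  π[v,g](S) → 4
  (σ[g=6](σ[g>=4](σ[g>=6](S))) ∪ π[v,g](S)) → 4

== RESULT ==
v | g
p | 1
p | 3
r | 1
t | 7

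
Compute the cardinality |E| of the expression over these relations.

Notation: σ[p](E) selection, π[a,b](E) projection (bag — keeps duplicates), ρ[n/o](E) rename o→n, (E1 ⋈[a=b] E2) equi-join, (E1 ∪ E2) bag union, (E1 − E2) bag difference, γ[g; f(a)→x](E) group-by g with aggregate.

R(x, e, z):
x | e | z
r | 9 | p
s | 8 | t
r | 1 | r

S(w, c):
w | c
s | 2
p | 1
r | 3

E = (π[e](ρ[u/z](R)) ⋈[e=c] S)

Row counts bottom-up:
  R → 3
  ρ[u/z](R) → 3
  π[e](ρ[u/z](R)) → 3
  S → 3
  (π[e](ρ[u/z](R)) ⋈[e=c] S) → 1

|E| = 1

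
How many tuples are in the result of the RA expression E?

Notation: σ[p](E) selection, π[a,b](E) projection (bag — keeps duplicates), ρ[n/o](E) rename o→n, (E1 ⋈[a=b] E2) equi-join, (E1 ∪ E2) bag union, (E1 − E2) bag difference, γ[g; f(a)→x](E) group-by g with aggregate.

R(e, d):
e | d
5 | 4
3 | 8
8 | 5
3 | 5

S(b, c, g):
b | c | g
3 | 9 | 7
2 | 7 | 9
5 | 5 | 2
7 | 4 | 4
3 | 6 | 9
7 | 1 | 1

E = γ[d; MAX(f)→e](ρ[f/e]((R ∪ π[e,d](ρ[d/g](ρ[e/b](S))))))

Subexpression sizes:
  R → 4
  S → 6
  ρ[e/b](S) → 6
  ρ[d/g](ρ[e/b](S)) → 6
  π[e,d](ρ[d/g](ρ[e/b](S))) → 6
  (R ∪ π[e,d](ρ[d/g](ρ[e/b](S)))) → 10
  ρ[f/e]((R ∪ π[e,d](ρ[d/g](ρ[e/b](S))))) → 10
  γ[d; MAX(f)→e](ρ[f/e]((R ∪ π[e,d](ρ[d/g](ρ[e/b](S)))))) → 7

|E| = 7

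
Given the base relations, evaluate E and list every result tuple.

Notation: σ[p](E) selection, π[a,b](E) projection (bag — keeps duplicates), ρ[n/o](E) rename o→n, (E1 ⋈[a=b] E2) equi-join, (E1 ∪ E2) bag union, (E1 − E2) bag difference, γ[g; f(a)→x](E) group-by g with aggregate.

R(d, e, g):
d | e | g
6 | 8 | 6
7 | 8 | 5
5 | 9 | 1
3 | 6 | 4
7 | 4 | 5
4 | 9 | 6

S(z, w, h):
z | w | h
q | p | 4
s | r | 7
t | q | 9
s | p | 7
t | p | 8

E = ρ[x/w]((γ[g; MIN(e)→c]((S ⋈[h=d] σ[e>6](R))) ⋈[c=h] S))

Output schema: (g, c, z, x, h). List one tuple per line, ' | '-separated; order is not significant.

Subexpression sizes:
  S → 5
  R → 6
  σ[e>6](R) → 4
  (S ⋈[h=d] σ[e>6](R)) → 3
  γ[g; MIN(e)→c]((S ⋈[h=d] σ[e>6](R))) → 2
  S → 5
  (γ[g; MIN(e)→c]((S ⋈[h=d] σ[e>6](R))) ⋈[c=h] S) → 2
  ρ[x/w]((γ[g; MIN(e)→c]((S ⋈[h=d] σ[e>6](R))) ⋈[c=h] S)) → 2

== RESULT ==
g | c | z | x | h
5 | 8 | t | p | 8
6 | 9 | t | q | 9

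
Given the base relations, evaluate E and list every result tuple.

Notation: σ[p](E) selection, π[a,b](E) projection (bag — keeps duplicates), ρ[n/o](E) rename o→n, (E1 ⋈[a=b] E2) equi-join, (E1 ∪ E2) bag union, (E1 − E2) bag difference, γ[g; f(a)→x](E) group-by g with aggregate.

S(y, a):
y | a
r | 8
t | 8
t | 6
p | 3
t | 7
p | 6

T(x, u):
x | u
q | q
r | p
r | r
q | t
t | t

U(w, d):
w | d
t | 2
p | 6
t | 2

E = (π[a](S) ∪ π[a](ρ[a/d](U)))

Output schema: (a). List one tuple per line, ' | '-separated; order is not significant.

Row counts bottom-up:
  S → 6
  π[a](S) → 6
  U → 3
  ρ[a/d](U) → 3
  π[a](ρ[a/d](U)) → 3
  (π[a](S) ∪ π[a](ρ[a/d](U))) → 9

== RESULT ==
a
2
2
3
6
6
6
7
8
8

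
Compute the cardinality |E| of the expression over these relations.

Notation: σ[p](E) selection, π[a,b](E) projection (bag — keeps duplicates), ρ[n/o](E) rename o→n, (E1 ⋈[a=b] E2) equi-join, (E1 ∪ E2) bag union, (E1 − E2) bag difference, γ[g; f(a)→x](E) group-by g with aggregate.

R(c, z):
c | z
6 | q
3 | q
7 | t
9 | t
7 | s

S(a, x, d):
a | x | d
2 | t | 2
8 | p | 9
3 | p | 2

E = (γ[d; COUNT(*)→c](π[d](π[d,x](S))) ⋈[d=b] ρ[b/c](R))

Stepwise |·|:
  S → 3
  π[d,x](S) → 3
  π[d](π[d,x](S)) → 3
  γ[d; COUNT(*)→c](π[d](π[d,x](S))) → 2
  R → 5
  ρ[b/c](R) → 5
  (γ[d; COUNT(*)→c](π[d](π[d,x](S))) ⋈[d=b] ρ[b/c](R)) → 1

|E| = 1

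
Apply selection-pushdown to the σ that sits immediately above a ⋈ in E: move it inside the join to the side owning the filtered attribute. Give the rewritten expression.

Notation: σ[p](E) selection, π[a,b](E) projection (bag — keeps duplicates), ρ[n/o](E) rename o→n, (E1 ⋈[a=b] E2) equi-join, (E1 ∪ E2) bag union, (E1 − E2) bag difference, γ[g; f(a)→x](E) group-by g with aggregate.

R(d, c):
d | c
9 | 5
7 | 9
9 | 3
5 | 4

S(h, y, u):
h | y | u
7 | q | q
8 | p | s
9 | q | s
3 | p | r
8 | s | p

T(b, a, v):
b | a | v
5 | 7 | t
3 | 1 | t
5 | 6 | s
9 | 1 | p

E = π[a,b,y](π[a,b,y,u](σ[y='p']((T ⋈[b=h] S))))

σ filters on y, owned by the right side.
E' = π[a,b,y](π[a,b,y,u]((T ⋈[b=h] σ[y='p'](S))))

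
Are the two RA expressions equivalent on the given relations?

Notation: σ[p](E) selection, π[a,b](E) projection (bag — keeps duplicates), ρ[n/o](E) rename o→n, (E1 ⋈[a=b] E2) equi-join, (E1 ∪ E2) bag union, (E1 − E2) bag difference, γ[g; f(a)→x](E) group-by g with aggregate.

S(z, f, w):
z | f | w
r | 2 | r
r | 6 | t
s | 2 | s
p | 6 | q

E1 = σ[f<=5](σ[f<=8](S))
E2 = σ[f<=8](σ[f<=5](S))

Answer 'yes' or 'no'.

E1 row counts bottom-up:
  S → 4
  σ[f<=8](S) → 4
  σ[f<=5](σ[f<=8](S)) → 2
E2 row counts bottom-up:
  S → 4
  σ[f<=5](S) → 2
  σ[f<=8](σ[f<=5](S)) → 2

E1 and E2 produce the same multiset:
z | f | w
r | 2 | r
s | 2 | s

yes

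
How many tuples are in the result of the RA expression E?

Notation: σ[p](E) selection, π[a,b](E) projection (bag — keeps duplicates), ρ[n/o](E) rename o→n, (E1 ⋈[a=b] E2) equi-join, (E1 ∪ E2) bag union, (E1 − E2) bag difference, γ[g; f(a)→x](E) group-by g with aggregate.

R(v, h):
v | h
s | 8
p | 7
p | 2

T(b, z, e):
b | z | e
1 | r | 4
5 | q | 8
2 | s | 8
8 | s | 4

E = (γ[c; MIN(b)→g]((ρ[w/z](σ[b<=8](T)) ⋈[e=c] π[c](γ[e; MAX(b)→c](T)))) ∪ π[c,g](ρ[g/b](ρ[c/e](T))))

Subexpression sizes:
  T → 4
  σ[b<=8](T) → 4
  ρ[w/z](σ[b<=8](T)) → 4
  T → 4
  γ[e; MAX(b)→c](T) → 2
  π[c](γ[e; MAX(b)→c](T)) → 2
  (ρ[w/z](σ[b<=8](T)) ⋈[e=c] π[c](γ[e; MAX(b)→c](T))) → 2
  γ[c; MIN(b)→g]((ρ[w/z](σ[b<=8](T)) ⋈[e=c] π[c](γ[e; MAX(b)→c](T)))) → 1
  T → 4
  ρ[c/e](T) → 4
  ρ[g/b](ρ[c/e](T)) → 4
  π[c,g](ρ[g/b](ρ[c/e](T))) → 4
  (γ[c; MIN(b)→g]((ρ[w/z](σ[b<=8](T)) ⋈[e=c] π[c](γ[e; MAX(b)→c](T)))) ∪ π[c,g](ρ[g/b](ρ[c/e](T)))) → 5

|E| = 5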